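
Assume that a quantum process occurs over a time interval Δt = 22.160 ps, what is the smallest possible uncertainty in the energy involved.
14.851 μeV

Using the energy-time uncertainty principle:
ΔEΔt ≥ ℏ/2

The minimum uncertainty in energy is:
ΔE_min = ℏ/(2Δt)
ΔE_min = (1.055e-34 J·s) / (2 × 2.216e-11 s)
ΔE_min = 2.379e-24 J = 14.851 μeV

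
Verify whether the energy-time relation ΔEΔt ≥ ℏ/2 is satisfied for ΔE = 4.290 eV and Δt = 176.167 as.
Yes, it satisfies the uncertainty relation.

Calculate the product ΔEΔt:
ΔE = 4.290 eV = 6.873e-19 J
ΔEΔt = (6.873e-19 J) × (1.762e-16 s)
ΔEΔt = 1.211e-34 J·s

Compare to the minimum allowed value ℏ/2:
ℏ/2 = 5.273e-35 J·s

Since ΔEΔt = 1.211e-34 J·s ≥ 5.273e-35 J·s = ℏ/2,
this satisfies the uncertainty relation.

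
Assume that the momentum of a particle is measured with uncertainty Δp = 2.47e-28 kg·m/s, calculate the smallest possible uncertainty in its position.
213.476 nm

Using the Heisenberg uncertainty principle:
ΔxΔp ≥ ℏ/2

The minimum uncertainty in position is:
Δx_min = ℏ/(2Δp)
Δx_min = (1.055e-34 J·s) / (2 × 2.470e-28 kg·m/s)
Δx_min = 2.135e-07 m = 213.476 nm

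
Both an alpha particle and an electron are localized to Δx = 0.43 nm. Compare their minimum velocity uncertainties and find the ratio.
The electron has the larger minimum velocity uncertainty, by a ratio of 7294.3.

For both particles, Δp_min = ℏ/(2Δx) = 1.226e-25 kg·m/s (same for both).

The velocity uncertainty is Δv = Δp/m:
- alpha particle: Δv = 1.226e-25 / 6.645e-27 = 1.845e+01 m/s = 18.455 m/s
- electron: Δv = 1.226e-25 / 9.109e-31 = 1.346e+05 m/s = 134.614 km/s

Ratio: 1.346e+05 / 1.845e+01 = 7294.3

The lighter particle has larger velocity uncertainty because Δv ∝ 1/m.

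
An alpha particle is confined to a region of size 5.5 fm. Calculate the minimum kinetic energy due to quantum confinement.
43.167 keV

Using the uncertainty principle:

1. Position uncertainty: Δx ≈ 5.500e-15 m
2. Minimum momentum uncertainty: Δp = ℏ/(2Δx) = 9.587e-21 kg·m/s
3. Minimum kinetic energy:
   KE = (Δp)²/(2m) = (9.587e-21)²/(2 × 6.645e-27 kg)
   KE = 6.916e-15 J = 43.167 keV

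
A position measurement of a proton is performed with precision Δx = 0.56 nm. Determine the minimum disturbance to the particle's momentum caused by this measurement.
9.416 × 10^-26 kg·m/s

The uncertainty principle implies that measuring position disturbs momentum:
ΔxΔp ≥ ℏ/2

When we measure position with precision Δx, we necessarily introduce a momentum uncertainty:
Δp ≥ ℏ/(2Δx)
Δp_min = (1.055e-34 J·s) / (2 × 5.600e-10 m)
Δp_min = 9.416e-26 kg·m/s

The more precisely we measure position, the greater the momentum disturbance.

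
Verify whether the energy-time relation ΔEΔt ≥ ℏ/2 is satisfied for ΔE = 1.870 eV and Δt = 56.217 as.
No, it violates the uncertainty relation.

Calculate the product ΔEΔt:
ΔE = 1.870 eV = 2.996e-19 J
ΔEΔt = (2.996e-19 J) × (5.622e-17 s)
ΔEΔt = 1.684e-35 J·s

Compare to the minimum allowed value ℏ/2:
ℏ/2 = 5.273e-35 J·s

Since ΔEΔt = 1.684e-35 J·s < 5.273e-35 J·s = ℏ/2,
this violates the uncertainty relation.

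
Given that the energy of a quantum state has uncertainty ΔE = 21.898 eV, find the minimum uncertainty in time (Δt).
15.029 as

Using the energy-time uncertainty principle:
ΔEΔt ≥ ℏ/2

The minimum uncertainty in time is:
Δt_min = ℏ/(2ΔE)
Δt_min = (1.055e-34 J·s) / (2 × 3.508e-18 J)
Δt_min = 1.503e-17 s = 15.029 as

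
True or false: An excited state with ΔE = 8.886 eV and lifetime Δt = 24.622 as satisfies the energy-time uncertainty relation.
No, it violates the uncertainty relation.

Calculate the product ΔEΔt:
ΔE = 8.886 eV = 1.424e-18 J
ΔEΔt = (1.424e-18 J) × (2.462e-17 s)
ΔEΔt = 3.505e-35 J·s

Compare to the minimum allowed value ℏ/2:
ℏ/2 = 5.273e-35 J·s

Since ΔEΔt = 3.505e-35 J·s < 5.273e-35 J·s = ℏ/2,
this violates the uncertainty relation.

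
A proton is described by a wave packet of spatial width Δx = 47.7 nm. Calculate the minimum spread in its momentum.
1.105 × 10^-27 kg·m/s

For a wave packet, the spatial width Δx and momentum spread Δp are related by the uncertainty principle:
ΔxΔp ≥ ℏ/2

The minimum momentum spread is:
Δp_min = ℏ/(2Δx)
Δp_min = (1.055e-34 J·s) / (2 × 4.770e-08 m)
Δp_min = 1.105e-27 kg·m/s

A wave packet cannot have both a well-defined position and well-defined momentum.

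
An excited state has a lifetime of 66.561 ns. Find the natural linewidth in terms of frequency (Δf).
1.196 MHz

Using the energy-time uncertainty principle and E = hf:
ΔEΔt ≥ ℏ/2
hΔf·Δt ≥ ℏ/2

The minimum frequency uncertainty is:
Δf = ℏ/(2hτ) = 1/(4πτ)
Δf = 1/(4π × 6.656e-08 s)
Δf = 1.196e+06 Hz = 1.196 MHz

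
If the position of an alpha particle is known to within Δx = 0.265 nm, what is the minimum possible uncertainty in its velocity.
29.945 m/s

Using the Heisenberg uncertainty principle and Δp = mΔv:
ΔxΔp ≥ ℏ/2
Δx(mΔv) ≥ ℏ/2

The minimum uncertainty in velocity is:
Δv_min = ℏ/(2mΔx)
Δv_min = (1.055e-34 J·s) / (2 × 6.645e-27 kg × 2.650e-10 m)
Δv_min = 2.995e+01 m/s = 29.945 m/s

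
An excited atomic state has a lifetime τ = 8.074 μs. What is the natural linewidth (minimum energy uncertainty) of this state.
40.761 peV

Using the energy-time uncertainty principle:
ΔEΔt ≥ ℏ/2

The lifetime τ represents the time uncertainty Δt.
The natural linewidth (minimum energy uncertainty) is:

ΔE = ℏ/(2τ)
ΔE = (1.055e-34 J·s) / (2 × 8.074e-06 s)
ΔE = 6.531e-30 J = 40.761 peV

This natural linewidth limits the precision of spectroscopic measurements.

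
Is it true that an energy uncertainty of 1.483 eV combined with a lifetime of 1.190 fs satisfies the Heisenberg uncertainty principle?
Yes, it satisfies the uncertainty relation.

Calculate the product ΔEΔt:
ΔE = 1.483 eV = 2.376e-19 J
ΔEΔt = (2.376e-19 J) × (1.190e-15 s)
ΔEΔt = 2.827e-34 J·s

Compare to the minimum allowed value ℏ/2:
ℏ/2 = 5.273e-35 J·s

Since ΔEΔt = 2.827e-34 J·s ≥ 5.273e-35 J·s = ℏ/2,
this satisfies the uncertainty relation.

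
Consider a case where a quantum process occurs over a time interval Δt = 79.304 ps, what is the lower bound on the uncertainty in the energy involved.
4.150 μeV

Using the energy-time uncertainty principle:
ΔEΔt ≥ ℏ/2

The minimum uncertainty in energy is:
ΔE_min = ℏ/(2Δt)
ΔE_min = (1.055e-34 J·s) / (2 × 7.930e-11 s)
ΔE_min = 6.649e-25 J = 4.150 μeV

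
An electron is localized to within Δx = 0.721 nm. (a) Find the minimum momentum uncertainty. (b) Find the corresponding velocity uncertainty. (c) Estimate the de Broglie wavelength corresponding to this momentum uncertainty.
(a) Δp_min = 7.313 × 10^-26 kg·m/s
(b) Δv_min = 80.283 km/s
(c) λ_dB = 9.060 nm

Step-by-step:

(a) From the uncertainty principle:
Δp_min = ℏ/(2Δx) = (1.055e-34 J·s)/(2 × 7.210e-10 m) = 7.313e-26 kg·m/s

(b) The velocity uncertainty:
Δv = Δp/m = (7.313e-26 kg·m/s)/(9.109e-31 kg) = 8.028e+04 m/s = 80.283 km/s

(c) The de Broglie wavelength for this momentum:
λ = h/p = (6.626e-34 J·s)/(7.313e-26 kg·m/s) = 9.060e-09 m = 9.060 nm

Note: The de Broglie wavelength is comparable to the localization size, as expected from wave-particle duality.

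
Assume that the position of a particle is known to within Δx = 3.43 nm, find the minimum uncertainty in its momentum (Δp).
1.537 × 10^-26 kg·m/s

Using the Heisenberg uncertainty principle:
ΔxΔp ≥ ℏ/2

The minimum uncertainty in momentum is:
Δp_min = ℏ/(2Δx)
Δp_min = (1.055e-34 J·s) / (2 × 3.430e-09 m)
Δp_min = 1.537e-26 kg·m/s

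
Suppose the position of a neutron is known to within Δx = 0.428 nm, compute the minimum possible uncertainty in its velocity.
73.554 m/s

Using the Heisenberg uncertainty principle and Δp = mΔv:
ΔxΔp ≥ ℏ/2
Δx(mΔv) ≥ ℏ/2

The minimum uncertainty in velocity is:
Δv_min = ℏ/(2mΔx)
Δv_min = (1.055e-34 J·s) / (2 × 1.675e-27 kg × 4.280e-10 m)
Δv_min = 7.355e+01 m/s = 73.554 m/s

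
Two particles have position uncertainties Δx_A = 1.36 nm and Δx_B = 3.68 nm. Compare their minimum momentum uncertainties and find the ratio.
Particle A has the larger minimum momentum uncertainty, by a factor of 2.71.

For each particle, the minimum momentum uncertainty is Δp_min = ℏ/(2Δx):

Particle A: Δp_A = ℏ/(2×1.360e-09 m) = 3.877e-26 kg·m/s
Particle B: Δp_B = ℏ/(2×3.680e-09 m) = 1.433e-26 kg·m/s

Ratio: Δp_A/Δp_B = 2.71

Since Δp_min ∝ 1/Δx, the particle with smaller position uncertainty (A) has larger momentum uncertainty.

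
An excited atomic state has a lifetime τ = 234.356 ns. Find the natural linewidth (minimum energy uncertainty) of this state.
1.404 neV

Using the energy-time uncertainty principle:
ΔEΔt ≥ ℏ/2

The lifetime τ represents the time uncertainty Δt.
The natural linewidth (minimum energy uncertainty) is:

ΔE = ℏ/(2τ)
ΔE = (1.055e-34 J·s) / (2 × 2.344e-07 s)
ΔE = 2.250e-28 J = 1.404 neV

This natural linewidth limits the precision of spectroscopic measurements.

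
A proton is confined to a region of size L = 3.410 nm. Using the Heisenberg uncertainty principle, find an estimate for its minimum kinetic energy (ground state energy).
446.114 neV

Using the uncertainty principle to estimate ground state energy:

1. The position uncertainty is approximately the confinement size:
   Δx ≈ L = 3.410e-09 m

2. From ΔxΔp ≥ ℏ/2, the minimum momentum uncertainty is:
   Δp ≈ ℏ/(2L) = 1.546e-26 kg·m/s

3. The kinetic energy is approximately:
   KE ≈ (Δp)²/(2m) = (1.546e-26)²/(2 × 1.673e-27 kg)
   KE ≈ 7.148e-26 J = 446.114 neV

This is an order-of-magnitude estimate of the ground state energy.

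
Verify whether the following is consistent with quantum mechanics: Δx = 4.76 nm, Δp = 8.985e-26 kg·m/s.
Yes, it satisfies the uncertainty principle.

Calculate the product ΔxΔp:
ΔxΔp = (4.760e-09 m) × (8.985e-26 kg·m/s)
ΔxΔp = 4.277e-34 J·s

Compare to the minimum allowed value ℏ/2:
ℏ/2 = 5.273e-35 J·s

Since ΔxΔp = 4.277e-34 J·s ≥ 5.273e-35 J·s = ℏ/2,
the measurement satisfies the uncertainty principle.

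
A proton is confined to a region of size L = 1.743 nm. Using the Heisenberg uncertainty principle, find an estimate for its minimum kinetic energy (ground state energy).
1.707 μeV

Using the uncertainty principle to estimate ground state energy:

1. The position uncertainty is approximately the confinement size:
   Δx ≈ L = 1.743e-09 m

2. From ΔxΔp ≥ ℏ/2, the minimum momentum uncertainty is:
   Δp ≈ ℏ/(2L) = 3.025e-26 kg·m/s

3. The kinetic energy is approximately:
   KE ≈ (Δp)²/(2m) = (3.025e-26)²/(2 × 1.673e-27 kg)
   KE ≈ 2.736e-25 J = 1.707 μeV

This is an order-of-magnitude estimate of the ground state energy.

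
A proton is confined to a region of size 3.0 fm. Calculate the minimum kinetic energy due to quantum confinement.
576.384 keV

Using the uncertainty principle:

1. Position uncertainty: Δx ≈ 3.000e-15 m
2. Minimum momentum uncertainty: Δp = ℏ/(2Δx) = 1.758e-20 kg·m/s
3. Minimum kinetic energy:
   KE = (Δp)²/(2m) = (1.758e-20)²/(2 × 1.673e-27 kg)
   KE = 9.235e-14 J = 576.384 keV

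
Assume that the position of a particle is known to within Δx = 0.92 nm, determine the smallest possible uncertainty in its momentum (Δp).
5.731 × 10^-26 kg·m/s

Using the Heisenberg uncertainty principle:
ΔxΔp ≥ ℏ/2

The minimum uncertainty in momentum is:
Δp_min = ℏ/(2Δx)
Δp_min = (1.055e-34 J·s) / (2 × 9.200e-10 m)
Δp_min = 5.731e-26 kg·m/s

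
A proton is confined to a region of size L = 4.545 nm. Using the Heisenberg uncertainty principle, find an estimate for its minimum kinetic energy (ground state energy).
251.123 neV

Using the uncertainty principle to estimate ground state energy:

1. The position uncertainty is approximately the confinement size:
   Δx ≈ L = 4.545e-09 m

2. From ΔxΔp ≥ ℏ/2, the minimum momentum uncertainty is:
   Δp ≈ ℏ/(2L) = 1.160e-26 kg·m/s

3. The kinetic energy is approximately:
   KE ≈ (Δp)²/(2m) = (1.160e-26)²/(2 × 1.673e-27 kg)
   KE ≈ 4.023e-26 J = 251.123 neV

This is an order-of-magnitude estimate of the ground state energy.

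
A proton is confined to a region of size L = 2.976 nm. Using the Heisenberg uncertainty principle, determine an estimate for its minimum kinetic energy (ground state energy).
585.718 neV

Using the uncertainty principle to estimate ground state energy:

1. The position uncertainty is approximately the confinement size:
   Δx ≈ L = 2.976e-09 m

2. From ΔxΔp ≥ ℏ/2, the minimum momentum uncertainty is:
   Δp ≈ ℏ/(2L) = 1.772e-26 kg·m/s

3. The kinetic energy is approximately:
   KE ≈ (Δp)²/(2m) = (1.772e-26)²/(2 × 1.673e-27 kg)
   KE ≈ 9.384e-26 J = 585.718 neV

This is an order-of-magnitude estimate of the ground state energy.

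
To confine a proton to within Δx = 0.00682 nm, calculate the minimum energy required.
111.528 meV

Localizing a particle requires giving it sufficient momentum uncertainty:

1. From uncertainty principle: Δp ≥ ℏ/(2Δx)
   Δp_min = (1.055e-34 J·s) / (2 × 6.820e-12 m)
   Δp_min = 7.731e-24 kg·m/s

2. This momentum uncertainty corresponds to kinetic energy:
   KE ≈ (Δp)²/(2m) = (7.731e-24)²/(2 × 1.673e-27 kg)
   KE = 1.787e-20 J = 111.528 meV

Tighter localization requires more energy.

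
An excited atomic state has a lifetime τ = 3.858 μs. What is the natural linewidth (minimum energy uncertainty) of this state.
85.305 peV

Using the energy-time uncertainty principle:
ΔEΔt ≥ ℏ/2

The lifetime τ represents the time uncertainty Δt.
The natural linewidth (minimum energy uncertainty) is:

ΔE = ℏ/(2τ)
ΔE = (1.055e-34 J·s) / (2 × 3.858e-06 s)
ΔE = 1.367e-29 J = 85.305 peV

This natural linewidth limits the precision of spectroscopic measurements.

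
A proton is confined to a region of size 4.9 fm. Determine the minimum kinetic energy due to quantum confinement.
216.054 keV

Using the uncertainty principle:

1. Position uncertainty: Δx ≈ 4.900e-15 m
2. Minimum momentum uncertainty: Δp = ℏ/(2Δx) = 1.076e-20 kg·m/s
3. Minimum kinetic energy:
   KE = (Δp)²/(2m) = (1.076e-20)²/(2 × 1.673e-27 kg)
   KE = 3.462e-14 J = 216.054 keV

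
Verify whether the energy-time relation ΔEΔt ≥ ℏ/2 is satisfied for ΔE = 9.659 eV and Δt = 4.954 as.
No, it violates the uncertainty relation.

Calculate the product ΔEΔt:
ΔE = 9.659 eV = 1.548e-18 J
ΔEΔt = (1.548e-18 J) × (4.954e-18 s)
ΔEΔt = 7.667e-36 J·s

Compare to the minimum allowed value ℏ/2:
ℏ/2 = 5.273e-35 J·s

Since ΔEΔt = 7.667e-36 J·s < 5.273e-35 J·s = ℏ/2,
this violates the uncertainty relation.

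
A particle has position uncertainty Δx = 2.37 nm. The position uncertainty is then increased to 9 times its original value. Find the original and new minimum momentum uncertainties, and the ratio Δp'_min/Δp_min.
Original Δp_min = 2.225 × 10^-26 kg·m/s; new Δp'_min = 2.472 × 10^-27 kg·m/s; ratio Δp'_min/Δp_min = 1/9.

From the uncertainty principle ΔxΔp ≥ ℏ/2, the minimum momentum uncertainty is Δp_min = ℏ/(2Δx).

Original (Δx = 2.37 nm = 2.370e-09 m):
Δp_min = (1.055e-34 J·s)/(2 × 2.370e-09 m) = 2.225e-26 kg·m/s

When Δx → 9Δx:
Δp'_min = ℏ/(2 × 9Δx) = (1/9) × ℏ/(2Δx) = (1/9) × Δp_min
Δp'_min = 1/9 × 2.225e-26 kg·m/s = 2.472e-27 kg·m/s

Since Δp_min ∝ 1/Δx, when Δx is increased to 9 times its original value, Δp_min decreases to 1/9 of its original value.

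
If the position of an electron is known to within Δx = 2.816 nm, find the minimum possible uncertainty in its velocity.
20.555 km/s

Using the Heisenberg uncertainty principle and Δp = mΔv:
ΔxΔp ≥ ℏ/2
Δx(mΔv) ≥ ℏ/2

The minimum uncertainty in velocity is:
Δv_min = ℏ/(2mΔx)
Δv_min = (1.055e-34 J·s) / (2 × 9.109e-31 kg × 2.816e-09 m)
Δv_min = 2.056e+04 m/s = 20.555 km/s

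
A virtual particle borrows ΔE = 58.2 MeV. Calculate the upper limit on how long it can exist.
5.655 ys

Using the energy-time uncertainty principle:
ΔEΔt ≥ ℏ/2

For a virtual particle borrowing energy ΔE, the maximum lifetime is:
Δt_max = ℏ/(2ΔE)

Converting energy:
ΔE = 58.2 MeV = 9.325e-12 J

Δt_max = (1.055e-34 J·s) / (2 × 9.325e-12 J)
Δt_max = 5.655e-24 s = 5.655 ys

Virtual particles with higher borrowed energy exist for shorter times.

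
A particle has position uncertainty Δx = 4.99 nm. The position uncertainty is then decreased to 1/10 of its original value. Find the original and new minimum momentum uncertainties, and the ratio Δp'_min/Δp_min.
Original Δp_min = 1.057 × 10^-26 kg·m/s; new Δp'_min = 1.057 × 10^-25 kg·m/s; ratio Δp'_min/Δp_min = 10.

From the uncertainty principle ΔxΔp ≥ ℏ/2, the minimum momentum uncertainty is Δp_min = ℏ/(2Δx).

Original (Δx = 4.99 nm = 4.990e-09 m):
Δp_min = (1.055e-34 J·s)/(2 × 4.990e-09 m) = 1.057e-26 kg·m/s

When Δx → (1/10)Δx:
Δp'_min = ℏ/(2 × (1/10)Δx) = 10 × ℏ/(2Δx) = 10 × Δp_min
Δp'_min = 10 × 1.057e-26 kg·m/s = 1.057e-25 kg·m/s

Since Δp_min ∝ 1/Δx, when Δx is decreased to 1/10 of its original value, Δp_min increases to 10 times its original value.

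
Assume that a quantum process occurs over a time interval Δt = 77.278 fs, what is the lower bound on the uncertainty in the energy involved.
4.259 meV

Using the energy-time uncertainty principle:
ΔEΔt ≥ ℏ/2

The minimum uncertainty in energy is:
ΔE_min = ℏ/(2Δt)
ΔE_min = (1.055e-34 J·s) / (2 × 7.728e-14 s)
ΔE_min = 6.823e-22 J = 4.259 meV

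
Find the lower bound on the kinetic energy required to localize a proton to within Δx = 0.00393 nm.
335.868 meV

Localizing a particle requires giving it sufficient momentum uncertainty:

1. From uncertainty principle: Δp ≥ ℏ/(2Δx)
   Δp_min = (1.055e-34 J·s) / (2 × 3.930e-12 m)
   Δp_min = 1.342e-23 kg·m/s

2. This momentum uncertainty corresponds to kinetic energy:
   KE ≈ (Δp)²/(2m) = (1.342e-23)²/(2 × 1.673e-27 kg)
   KE = 5.381e-20 J = 335.868 meV

Tighter localization requires more energy.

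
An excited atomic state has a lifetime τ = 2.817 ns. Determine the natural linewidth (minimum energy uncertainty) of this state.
116.829 neV

Using the energy-time uncertainty principle:
ΔEΔt ≥ ℏ/2

The lifetime τ represents the time uncertainty Δt.
The natural linewidth (minimum energy uncertainty) is:

ΔE = ℏ/(2τ)
ΔE = (1.055e-34 J·s) / (2 × 2.817e-09 s)
ΔE = 1.872e-26 J = 116.829 neV

This natural linewidth limits the precision of spectroscopic measurements.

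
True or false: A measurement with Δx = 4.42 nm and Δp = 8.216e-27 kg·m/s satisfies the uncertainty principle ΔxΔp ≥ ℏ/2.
No, it violates the uncertainty principle (impossible measurement).

Calculate the product ΔxΔp:
ΔxΔp = (4.420e-09 m) × (8.216e-27 kg·m/s)
ΔxΔp = 3.631e-35 J·s

Compare to the minimum allowed value ℏ/2:
ℏ/2 = 5.273e-35 J·s

Since ΔxΔp = 3.631e-35 J·s < 5.273e-35 J·s = ℏ/2,
the measurement violates the uncertainty principle.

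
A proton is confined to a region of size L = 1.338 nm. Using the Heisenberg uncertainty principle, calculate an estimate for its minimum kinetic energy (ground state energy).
2.898 μeV

Using the uncertainty principle to estimate ground state energy:

1. The position uncertainty is approximately the confinement size:
   Δx ≈ L = 1.338e-09 m

2. From ΔxΔp ≥ ℏ/2, the minimum momentum uncertainty is:
   Δp ≈ ℏ/(2L) = 3.941e-26 kg·m/s

3. The kinetic energy is approximately:
   KE ≈ (Δp)²/(2m) = (3.941e-26)²/(2 × 1.673e-27 kg)
   KE ≈ 4.643e-25 J = 2.898 μeV

This is an order-of-magnitude estimate of the ground state energy.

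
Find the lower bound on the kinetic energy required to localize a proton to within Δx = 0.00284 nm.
643.158 meV

Localizing a particle requires giving it sufficient momentum uncertainty:

1. From uncertainty principle: Δp ≥ ℏ/(2Δx)
   Δp_min = (1.055e-34 J·s) / (2 × 2.840e-12 m)
   Δp_min = 1.857e-23 kg·m/s

2. This momentum uncertainty corresponds to kinetic energy:
   KE ≈ (Δp)²/(2m) = (1.857e-23)²/(2 × 1.673e-27 kg)
   KE = 1.030e-19 J = 643.158 meV

Tighter localization requires more energy.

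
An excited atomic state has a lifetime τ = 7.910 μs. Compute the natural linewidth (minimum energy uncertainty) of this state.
41.606 peV

Using the energy-time uncertainty principle:
ΔEΔt ≥ ℏ/2

The lifetime τ represents the time uncertainty Δt.
The natural linewidth (minimum energy uncertainty) is:

ΔE = ℏ/(2τ)
ΔE = (1.055e-34 J·s) / (2 × 7.910e-06 s)
ΔE = 6.666e-30 J = 41.606 peV

This natural linewidth limits the precision of spectroscopic measurements.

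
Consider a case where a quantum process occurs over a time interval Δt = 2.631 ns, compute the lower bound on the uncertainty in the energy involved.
125.088 neV

Using the energy-time uncertainty principle:
ΔEΔt ≥ ℏ/2

The minimum uncertainty in energy is:
ΔE_min = ℏ/(2Δt)
ΔE_min = (1.055e-34 J·s) / (2 × 2.631e-09 s)
ΔE_min = 2.004e-26 J = 125.088 neV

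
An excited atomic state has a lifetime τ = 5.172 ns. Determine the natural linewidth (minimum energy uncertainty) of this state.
63.632 neV

Using the energy-time uncertainty principle:
ΔEΔt ≥ ℏ/2

The lifetime τ represents the time uncertainty Δt.
The natural linewidth (minimum energy uncertainty) is:

ΔE = ℏ/(2τ)
ΔE = (1.055e-34 J·s) / (2 × 5.172e-09 s)
ΔE = 1.020e-26 J = 63.632 neV

This natural linewidth limits the precision of spectroscopic measurements.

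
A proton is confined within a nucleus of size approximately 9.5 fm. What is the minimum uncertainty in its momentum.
5.550 × 10^-21 kg·m/s

Using the Heisenberg uncertainty principle:
ΔxΔp ≥ ℏ/2

With Δx ≈ L = 9.500e-15 m (the confinement size):
Δp_min = ℏ/(2Δx)
Δp_min = (1.055e-34 J·s) / (2 × 9.500e-15 m)
Δp_min = 5.550e-21 kg·m/s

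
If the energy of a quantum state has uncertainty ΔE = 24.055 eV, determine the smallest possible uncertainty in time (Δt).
13.681 as

Using the energy-time uncertainty principle:
ΔEΔt ≥ ℏ/2

The minimum uncertainty in time is:
Δt_min = ℏ/(2ΔE)
Δt_min = (1.055e-34 J·s) / (2 × 3.854e-18 J)
Δt_min = 1.368e-17 s = 13.681 as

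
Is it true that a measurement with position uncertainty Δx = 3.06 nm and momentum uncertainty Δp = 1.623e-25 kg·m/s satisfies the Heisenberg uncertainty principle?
Yes, it satisfies the uncertainty principle.

Calculate the product ΔxΔp:
ΔxΔp = (3.060e-09 m) × (1.623e-25 kg·m/s)
ΔxΔp = 4.966e-34 J·s

Compare to the minimum allowed value ℏ/2:
ℏ/2 = 5.273e-35 J·s

Since ΔxΔp = 4.966e-34 J·s ≥ 5.273e-35 J·s = ℏ/2,
the measurement satisfies the uncertainty principle.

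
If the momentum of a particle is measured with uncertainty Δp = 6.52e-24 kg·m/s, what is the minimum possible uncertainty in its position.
8.087 pm

Using the Heisenberg uncertainty principle:
ΔxΔp ≥ ℏ/2

The minimum uncertainty in position is:
Δx_min = ℏ/(2Δp)
Δx_min = (1.055e-34 J·s) / (2 × 6.520e-24 kg·m/s)
Δx_min = 8.087e-12 m = 8.087 pm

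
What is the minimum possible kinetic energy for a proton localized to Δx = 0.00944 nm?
58.212 meV

Localizing a particle requires giving it sufficient momentum uncertainty:

1. From uncertainty principle: Δp ≥ ℏ/(2Δx)
   Δp_min = (1.055e-34 J·s) / (2 × 9.440e-12 m)
   Δp_min = 5.586e-24 kg·m/s

2. This momentum uncertainty corresponds to kinetic energy:
   KE ≈ (Δp)²/(2m) = (5.586e-24)²/(2 × 1.673e-27 kg)
   KE = 9.327e-21 J = 58.212 meV

Tighter localization requires more energy.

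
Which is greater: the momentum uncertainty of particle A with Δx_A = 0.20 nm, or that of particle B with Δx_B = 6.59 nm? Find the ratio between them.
Particle A has the larger minimum momentum uncertainty, by a factor of 32.95.

For each particle, the minimum momentum uncertainty is Δp_min = ℏ/(2Δx):

Particle A: Δp_A = ℏ/(2×2.000e-10 m) = 2.636e-25 kg·m/s
Particle B: Δp_B = ℏ/(2×6.590e-09 m) = 8.001e-27 kg·m/s

Ratio: Δp_A/Δp_B = 32.95

Since Δp_min ∝ 1/Δx, the particle with smaller position uncertainty (A) has larger momentum uncertainty.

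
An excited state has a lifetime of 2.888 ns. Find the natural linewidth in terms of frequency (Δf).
27.555 MHz

Using the energy-time uncertainty principle and E = hf:
ΔEΔt ≥ ℏ/2
hΔf·Δt ≥ ℏ/2

The minimum frequency uncertainty is:
Δf = ℏ/(2hτ) = 1/(4πτ)
Δf = 1/(4π × 2.888e-09 s)
Δf = 2.755e+07 Hz = 27.555 MHz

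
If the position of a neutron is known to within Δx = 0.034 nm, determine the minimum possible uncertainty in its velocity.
925.915 m/s

Using the Heisenberg uncertainty principle and Δp = mΔv:
ΔxΔp ≥ ℏ/2
Δx(mΔv) ≥ ℏ/2

The minimum uncertainty in velocity is:
Δv_min = ℏ/(2mΔx)
Δv_min = (1.055e-34 J·s) / (2 × 1.675e-27 kg × 3.400e-11 m)
Δv_min = 9.259e+02 m/s = 925.915 m/s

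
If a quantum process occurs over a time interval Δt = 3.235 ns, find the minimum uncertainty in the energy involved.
101.733 neV

Using the energy-time uncertainty principle:
ΔEΔt ≥ ℏ/2

The minimum uncertainty in energy is:
ΔE_min = ℏ/(2Δt)
ΔE_min = (1.055e-34 J·s) / (2 × 3.235e-09 s)
ΔE_min = 1.630e-26 J = 101.733 neV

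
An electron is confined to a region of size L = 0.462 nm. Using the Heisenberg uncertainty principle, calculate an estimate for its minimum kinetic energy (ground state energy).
44.625 meV

Using the uncertainty principle to estimate ground state energy:

1. The position uncertainty is approximately the confinement size:
   Δx ≈ L = 4.620e-10 m

2. From ΔxΔp ≥ ℏ/2, the minimum momentum uncertainty is:
   Δp ≈ ℏ/(2L) = 1.141e-25 kg·m/s

3. The kinetic energy is approximately:
   KE ≈ (Δp)²/(2m) = (1.141e-25)²/(2 × 9.109e-31 kg)
   KE ≈ 7.150e-21 J = 44.625 meV

This is an order-of-magnitude estimate of the ground state energy.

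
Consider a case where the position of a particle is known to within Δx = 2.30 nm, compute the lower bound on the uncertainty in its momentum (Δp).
2.293 × 10^-26 kg·m/s

Using the Heisenberg uncertainty principle:
ΔxΔp ≥ ℏ/2

The minimum uncertainty in momentum is:
Δp_min = ℏ/(2Δx)
Δp_min = (1.055e-34 J·s) / (2 × 2.300e-09 m)
Δp_min = 2.293e-26 kg·m/s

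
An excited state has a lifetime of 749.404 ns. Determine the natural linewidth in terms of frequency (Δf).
106.188 kHz

Using the energy-time uncertainty principle and E = hf:
ΔEΔt ≥ ℏ/2
hΔf·Δt ≥ ℏ/2

The minimum frequency uncertainty is:
Δf = ℏ/(2hτ) = 1/(4πτ)
Δf = 1/(4π × 7.494e-07 s)
Δf = 1.062e+05 Hz = 106.188 kHz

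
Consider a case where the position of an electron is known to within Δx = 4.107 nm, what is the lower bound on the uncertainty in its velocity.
14.094 km/s

Using the Heisenberg uncertainty principle and Δp = mΔv:
ΔxΔp ≥ ℏ/2
Δx(mΔv) ≥ ℏ/2

The minimum uncertainty in velocity is:
Δv_min = ℏ/(2mΔx)
Δv_min = (1.055e-34 J·s) / (2 × 9.109e-31 kg × 4.107e-09 m)
Δv_min = 1.409e+04 m/s = 14.094 km/s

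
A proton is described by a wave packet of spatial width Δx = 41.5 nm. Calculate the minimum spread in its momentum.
1.271 × 10^-27 kg·m/s

For a wave packet, the spatial width Δx and momentum spread Δp are related by the uncertainty principle:
ΔxΔp ≥ ℏ/2

The minimum momentum spread is:
Δp_min = ℏ/(2Δx)
Δp_min = (1.055e-34 J·s) / (2 × 4.150e-08 m)
Δp_min = 1.271e-27 kg·m/s

A wave packet cannot have both a well-defined position and well-defined momentum.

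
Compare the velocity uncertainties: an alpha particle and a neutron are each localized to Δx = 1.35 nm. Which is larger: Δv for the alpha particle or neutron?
The neutron has the larger minimum velocity uncertainty, by a ratio of 4.0.

For both particles, Δp_min = ℏ/(2Δx) = 3.906e-26 kg·m/s (same for both).

The velocity uncertainty is Δv = Δp/m:
- alpha particle: Δv = 3.906e-26 / 6.645e-27 = 5.878e+00 m/s = 5.878 m/s
- neutron: Δv = 3.906e-26 / 1.675e-27 = 2.332e+01 m/s = 23.319 m/s

Ratio: 2.332e+01 / 5.878e+00 = 4.0

The lighter particle has larger velocity uncertainty because Δv ∝ 1/m.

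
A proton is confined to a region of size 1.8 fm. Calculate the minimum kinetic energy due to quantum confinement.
1.601 MeV

Using the uncertainty principle:

1. Position uncertainty: Δx ≈ 1.800e-15 m
2. Minimum momentum uncertainty: Δp = ℏ/(2Δx) = 2.929e-20 kg·m/s
3. Minimum kinetic energy:
   KE = (Δp)²/(2m) = (2.929e-20)²/(2 × 1.673e-27 kg)
   KE = 2.565e-13 J = 1.601 MeV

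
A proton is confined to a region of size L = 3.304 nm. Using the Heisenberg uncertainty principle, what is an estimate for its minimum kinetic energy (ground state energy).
475.197 neV

Using the uncertainty principle to estimate ground state energy:

1. The position uncertainty is approximately the confinement size:
   Δx ≈ L = 3.304e-09 m

2. From ΔxΔp ≥ ℏ/2, the minimum momentum uncertainty is:
   Δp ≈ ℏ/(2L) = 1.596e-26 kg·m/s

3. The kinetic energy is approximately:
   KE ≈ (Δp)²/(2m) = (1.596e-26)²/(2 × 1.673e-27 kg)
   KE ≈ 7.614e-26 J = 475.197 neV

This is an order-of-magnitude estimate of the ground state energy.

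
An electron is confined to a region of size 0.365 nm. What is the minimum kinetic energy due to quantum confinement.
71.495 meV

Using the uncertainty principle:

1. Position uncertainty: Δx ≈ 3.650e-10 m
2. Minimum momentum uncertainty: Δp = ℏ/(2Δx) = 1.445e-25 kg·m/s
3. Minimum kinetic energy:
   KE = (Δp)²/(2m) = (1.445e-25)²/(2 × 9.109e-31 kg)
   KE = 1.145e-20 J = 71.495 meV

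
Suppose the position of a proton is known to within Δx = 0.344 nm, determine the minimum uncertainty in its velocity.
91.641 m/s

Using the Heisenberg uncertainty principle and Δp = mΔv:
ΔxΔp ≥ ℏ/2
Δx(mΔv) ≥ ℏ/2

The minimum uncertainty in velocity is:
Δv_min = ℏ/(2mΔx)
Δv_min = (1.055e-34 J·s) / (2 × 1.673e-27 kg × 3.440e-10 m)
Δv_min = 9.164e+01 m/s = 91.641 m/s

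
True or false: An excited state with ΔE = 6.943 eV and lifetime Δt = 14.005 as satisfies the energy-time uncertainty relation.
No, it violates the uncertainty relation.

Calculate the product ΔEΔt:
ΔE = 6.943 eV = 1.112e-18 J
ΔEΔt = (1.112e-18 J) × (1.401e-17 s)
ΔEΔt = 1.558e-35 J·s

Compare to the minimum allowed value ℏ/2:
ℏ/2 = 5.273e-35 J·s

Since ΔEΔt = 1.558e-35 J·s < 5.273e-35 J·s = ℏ/2,
this violates the uncertainty relation.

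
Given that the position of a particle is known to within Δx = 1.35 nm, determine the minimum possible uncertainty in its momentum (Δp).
3.906 × 10^-26 kg·m/s

Using the Heisenberg uncertainty principle:
ΔxΔp ≥ ℏ/2

The minimum uncertainty in momentum is:
Δp_min = ℏ/(2Δx)
Δp_min = (1.055e-34 J·s) / (2 × 1.350e-09 m)
Δp_min = 3.906e-26 kg·m/s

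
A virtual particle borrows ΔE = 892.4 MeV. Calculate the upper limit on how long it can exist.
3.688 × 10^-25 s

Using the energy-time uncertainty principle:
ΔEΔt ≥ ℏ/2

For a virtual particle borrowing energy ΔE, the maximum lifetime is:
Δt_max = ℏ/(2ΔE)

Converting energy:
ΔE = 892.4 MeV = 1.430e-10 J

Δt_max = (1.055e-34 J·s) / (2 × 1.430e-10 J)
Δt_max = 3.688e-25 s = 3.688 × 10^-25 s

Virtual particles with higher borrowed energy exist for shorter times.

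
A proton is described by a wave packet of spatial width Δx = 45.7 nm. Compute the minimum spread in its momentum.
1.154 × 10^-27 kg·m/s

For a wave packet, the spatial width Δx and momentum spread Δp are related by the uncertainty principle:
ΔxΔp ≥ ℏ/2

The minimum momentum spread is:
Δp_min = ℏ/(2Δx)
Δp_min = (1.055e-34 J·s) / (2 × 4.570e-08 m)
Δp_min = 1.154e-27 kg·m/s

A wave packet cannot have both a well-defined position and well-defined momentum.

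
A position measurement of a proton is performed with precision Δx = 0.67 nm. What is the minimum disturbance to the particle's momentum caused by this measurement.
7.870 × 10^-26 kg·m/s

The uncertainty principle implies that measuring position disturbs momentum:
ΔxΔp ≥ ℏ/2

When we measure position with precision Δx, we necessarily introduce a momentum uncertainty:
Δp ≥ ℏ/(2Δx)
Δp_min = (1.055e-34 J·s) / (2 × 6.700e-10 m)
Δp_min = 7.870e-26 kg·m/s

The more precisely we measure position, the greater the momentum disturbance.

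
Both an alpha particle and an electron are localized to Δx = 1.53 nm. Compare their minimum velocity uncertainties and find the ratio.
The electron has the larger minimum velocity uncertainty, by a ratio of 7294.3.

For both particles, Δp_min = ℏ/(2Δx) = 3.446e-26 kg·m/s (same for both).

The velocity uncertainty is Δv = Δp/m:
- alpha particle: Δv = 3.446e-26 / 6.645e-27 = 5.187e+00 m/s = 5.187 m/s
- electron: Δv = 3.446e-26 / 9.109e-31 = 3.783e+04 m/s = 37.833 km/s

Ratio: 3.783e+04 / 5.187e+00 = 7294.3

The lighter particle has larger velocity uncertainty because Δv ∝ 1/m.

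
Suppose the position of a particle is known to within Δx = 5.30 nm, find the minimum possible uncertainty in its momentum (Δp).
9.949 × 10^-27 kg·m/s

Using the Heisenberg uncertainty principle:
ΔxΔp ≥ ℏ/2

The minimum uncertainty in momentum is:
Δp_min = ℏ/(2Δx)
Δp_min = (1.055e-34 J·s) / (2 × 5.300e-09 m)
Δp_min = 9.949e-27 kg·m/s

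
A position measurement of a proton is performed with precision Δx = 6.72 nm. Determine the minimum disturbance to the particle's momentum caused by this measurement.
7.847 × 10^-27 kg·m/s

The uncertainty principle implies that measuring position disturbs momentum:
ΔxΔp ≥ ℏ/2

When we measure position with precision Δx, we necessarily introduce a momentum uncertainty:
Δp ≥ ℏ/(2Δx)
Δp_min = (1.055e-34 J·s) / (2 × 6.720e-09 m)
Δp_min = 7.847e-27 kg·m/s

The more precisely we measure position, the greater the momentum disturbance.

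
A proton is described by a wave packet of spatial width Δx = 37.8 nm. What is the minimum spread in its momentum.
1.395 × 10^-27 kg·m/s

For a wave packet, the spatial width Δx and momentum spread Δp are related by the uncertainty principle:
ΔxΔp ≥ ℏ/2

The minimum momentum spread is:
Δp_min = ℏ/(2Δx)
Δp_min = (1.055e-34 J·s) / (2 × 3.780e-08 m)
Δp_min = 1.395e-27 kg·m/s

A wave packet cannot have both a well-defined position and well-defined momentum.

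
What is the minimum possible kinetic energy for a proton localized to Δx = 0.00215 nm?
1.122 eV

Localizing a particle requires giving it sufficient momentum uncertainty:

1. From uncertainty principle: Δp ≥ ℏ/(2Δx)
   Δp_min = (1.055e-34 J·s) / (2 × 2.150e-12 m)
   Δp_min = 2.452e-23 kg·m/s

2. This momentum uncertainty corresponds to kinetic energy:
   KE ≈ (Δp)²/(2m) = (2.452e-23)²/(2 × 1.673e-27 kg)
   KE = 1.798e-19 J = 1.122 eV

Tighter localization requires more energy.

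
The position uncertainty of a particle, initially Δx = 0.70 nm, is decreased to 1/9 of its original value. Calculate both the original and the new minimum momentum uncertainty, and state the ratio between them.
Original Δp_min = 7.533 × 10^-26 kg·m/s; new Δp'_min = 6.779 × 10^-25 kg·m/s; ratio Δp'_min/Δp_min = 9.

From the uncertainty principle ΔxΔp ≥ ℏ/2, the minimum momentum uncertainty is Δp_min = ℏ/(2Δx).

Original (Δx = 0.70 nm = 7.000e-10 m):
Δp_min = (1.055e-34 J·s)/(2 × 7.000e-10 m) = 7.533e-26 kg·m/s

When Δx → (1/9)Δx:
Δp'_min = ℏ/(2 × (1/9)Δx) = 9 × ℏ/(2Δx) = 9 × Δp_min
Δp'_min = 9 × 7.533e-26 kg·m/s = 6.779e-25 kg·m/s

Since Δp_min ∝ 1/Δx, when Δx is decreased to 1/9 of its original value, Δp_min increases to 9 times its original value.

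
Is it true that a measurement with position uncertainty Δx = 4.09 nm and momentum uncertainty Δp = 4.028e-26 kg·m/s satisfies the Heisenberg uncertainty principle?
Yes, it satisfies the uncertainty principle.

Calculate the product ΔxΔp:
ΔxΔp = (4.090e-09 m) × (4.028e-26 kg·m/s)
ΔxΔp = 1.647e-34 J·s

Compare to the minimum allowed value ℏ/2:
ℏ/2 = 5.273e-35 J·s

Since ΔxΔp = 1.647e-34 J·s ≥ 5.273e-35 J·s = ℏ/2,
the measurement satisfies the uncertainty principle.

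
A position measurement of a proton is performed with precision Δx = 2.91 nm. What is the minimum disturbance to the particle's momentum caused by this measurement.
1.812 × 10^-26 kg·m/s

The uncertainty principle implies that measuring position disturbs momentum:
ΔxΔp ≥ ℏ/2

When we measure position with precision Δx, we necessarily introduce a momentum uncertainty:
Δp ≥ ℏ/(2Δx)
Δp_min = (1.055e-34 J·s) / (2 × 2.910e-09 m)
Δp_min = 1.812e-26 kg·m/s

The more precisely we measure position, the greater the momentum disturbance.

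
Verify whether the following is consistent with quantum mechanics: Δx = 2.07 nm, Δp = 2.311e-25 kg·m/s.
Yes, it satisfies the uncertainty principle.

Calculate the product ΔxΔp:
ΔxΔp = (2.070e-09 m) × (2.311e-25 kg·m/s)
ΔxΔp = 4.784e-34 J·s

Compare to the minimum allowed value ℏ/2:
ℏ/2 = 5.273e-35 J·s

Since ΔxΔp = 4.784e-34 J·s ≥ 5.273e-35 J·s = ℏ/2,
the measurement satisfies the uncertainty principle.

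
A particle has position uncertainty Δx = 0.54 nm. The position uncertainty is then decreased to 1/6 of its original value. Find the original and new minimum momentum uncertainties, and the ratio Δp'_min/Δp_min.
Original Δp_min = 9.765 × 10^-26 kg·m/s; new Δp'_min = 5.859 × 10^-25 kg·m/s; ratio Δp'_min/Δp_min = 6.

From the uncertainty principle ΔxΔp ≥ ℏ/2, the minimum momentum uncertainty is Δp_min = ℏ/(2Δx).

Original (Δx = 0.54 nm = 5.400e-10 m):
Δp_min = (1.055e-34 J·s)/(2 × 5.400e-10 m) = 9.765e-26 kg·m/s

When Δx → (1/6)Δx:
Δp'_min = ℏ/(2 × (1/6)Δx) = 6 × ℏ/(2Δx) = 6 × Δp_min
Δp'_min = 6 × 9.765e-26 kg·m/s = 5.859e-25 kg·m/s

Since Δp_min ∝ 1/Δx, when Δx is decreased to 1/6 of its original value, Δp_min increases to 6 times its original value.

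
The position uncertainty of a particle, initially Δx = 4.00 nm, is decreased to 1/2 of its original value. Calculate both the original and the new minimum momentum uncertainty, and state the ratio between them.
Original Δp_min = 1.318 × 10^-26 kg·m/s; new Δp'_min = 2.636 × 10^-26 kg·m/s; ratio Δp'_min/Δp_min = 2.

From the uncertainty principle ΔxΔp ≥ ℏ/2, the minimum momentum uncertainty is Δp_min = ℏ/(2Δx).

Original (Δx = 4.00 nm = 4.000e-09 m):
Δp_min = (1.055e-34 J·s)/(2 × 4.000e-09 m) = 1.318e-26 kg·m/s

When Δx → (1/2)Δx:
Δp'_min = ℏ/(2 × (1/2)Δx) = 2 × ℏ/(2Δx) = 2 × Δp_min
Δp'_min = 2 × 1.318e-26 kg·m/s = 2.636e-26 kg·m/s

Since Δp_min ∝ 1/Δx, when Δx is decreased to 1/2 of its original value, Δp_min increases to 2 times its original value.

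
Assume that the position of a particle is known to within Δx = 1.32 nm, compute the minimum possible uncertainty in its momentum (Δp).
3.995 × 10^-26 kg·m/s

Using the Heisenberg uncertainty principle:
ΔxΔp ≥ ℏ/2

The minimum uncertainty in momentum is:
Δp_min = ℏ/(2Δx)
Δp_min = (1.055e-34 J·s) / (2 × 1.320e-09 m)
Δp_min = 3.995e-26 kg·m/s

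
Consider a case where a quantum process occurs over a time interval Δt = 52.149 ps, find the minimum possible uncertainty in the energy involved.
6.311 μeV

Using the energy-time uncertainty principle:
ΔEΔt ≥ ℏ/2

The minimum uncertainty in energy is:
ΔE_min = ℏ/(2Δt)
ΔE_min = (1.055e-34 J·s) / (2 × 5.215e-11 s)
ΔE_min = 1.011e-24 J = 6.311 μeV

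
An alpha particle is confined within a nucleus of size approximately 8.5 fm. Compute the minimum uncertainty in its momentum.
6.203 × 10^-21 kg·m/s

Using the Heisenberg uncertainty principle:
ΔxΔp ≥ ℏ/2

With Δx ≈ L = 8.500e-15 m (the confinement size):
Δp_min = ℏ/(2Δx)
Δp_min = (1.055e-34 J·s) / (2 × 8.500e-15 m)
Δp_min = 6.203e-21 kg·m/s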